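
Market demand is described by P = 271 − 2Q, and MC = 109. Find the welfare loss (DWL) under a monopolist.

Perfect competition: P = MC = 109, so 271 − 2Q = 109 and Q = 81.
A monopolist chooses Q where MR = MC. MR = 271 − 4Q; setting this equal to 109 gives Q = 40.5 and P = 190.
DWL is the triangle between Q = 40.5 and Q = 81: ½·(81 − 40.5)·(190 − 109) = 1640.25.

DWL = 1640.25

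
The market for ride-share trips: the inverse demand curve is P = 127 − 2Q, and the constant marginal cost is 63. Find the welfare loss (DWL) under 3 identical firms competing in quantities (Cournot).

Under competition P = MC = 63, so Q = (127 − 63)/2 = 32.
Cournot with 3 identical firms: the symmetric best-response condition is 127 − 8q = 63. Each firm produces q = 8, total output Q = 24, price P = 79.
DWL is the triangle between Q = 24 and Q = 32: ½·(32 − 24)·(79 − 63) = 64.

DWL = 64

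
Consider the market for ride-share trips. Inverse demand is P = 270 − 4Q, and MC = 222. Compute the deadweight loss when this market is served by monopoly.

Under competition P = MC = 222, so Q = (270 − 222)/4 = 12.
A monopolist chooses Q where MR = MC. MR = 270 − 8Q; setting this equal to 222 gives Q = 6 and P = 246.
DWL is the triangle between Q = 6 and Q = 12: ½·(12 − 6)·(246 − 222) = 72.

DWL = 72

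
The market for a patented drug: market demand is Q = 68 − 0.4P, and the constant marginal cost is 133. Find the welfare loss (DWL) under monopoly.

Inverting demand: P = 170 − 2.5Q.
Perfect competition: P = MC = 133, so 170 − 2.5Q = 133 and Q = 14.8.
A monopolist chooses Q where MR = MC. MR = 170 − 5Q; setting this equal to 133 gives Q = 7.4 and P = 151.5.
DWL is the triangle between Q = 7.4 and Q = 14.8: ½·(14.8 − 7.4)·(151.5 − 133) = 68.45.

DWL = 68.45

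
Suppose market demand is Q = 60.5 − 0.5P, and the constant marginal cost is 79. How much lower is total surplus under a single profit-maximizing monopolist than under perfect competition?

Total surplus falls by 110.25

Inverting demand: P = 121 − 2Q.
Competitive firms price at marginal cost: P = 79, giving Q = 21.
CS = ½·(121 − 79)·21 = 441; PS = (79 − 79)·21 = 0; TS = 441.
The monopolist equates marginal revenue to marginal cost: 121 − 4Q = 79, so Q = 10.5. From demand, P = 100.
CS = ½·(121 − 100)·10.5 = 110.25; PS = (100 − 79)·10.5 = 220.5; TS = 330.75.
Change in total surplus: 330.75 − 441 = −110.25.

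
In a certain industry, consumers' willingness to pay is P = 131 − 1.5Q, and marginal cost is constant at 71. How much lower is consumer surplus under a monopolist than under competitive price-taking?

Competitive firms price at marginal cost: P = 71, giving Q = 40.
CS = ½·(131 − 71)·40 = 1200.
Monopoly sets MR = MC: 131 − 3Q = 71 ⇒ Q = 20, P = 131 − 1.5·20 = 101.
CS = ½·(131 − 101)·20 = 300.
Change in consumer surplus: 300 − 1200 = −900.

CS falls by 900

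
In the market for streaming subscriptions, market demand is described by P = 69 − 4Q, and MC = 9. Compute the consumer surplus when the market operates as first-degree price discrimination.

CS = 0

With perfect price discrimination, output is the efficient level Q = 15 (where demand meets MC), but every buyer pays their willingness to pay: CS = 0 and PS = total surplus.
CS = 0.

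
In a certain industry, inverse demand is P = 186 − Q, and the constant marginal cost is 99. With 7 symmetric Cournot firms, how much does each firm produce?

q_i = 10.875

With 7 symmetric Cournot firms, each firm's FOC gives 186 − 8q = 99, so q = 10.875, Q = 7·10.875 = 76.125, and P = 109.875.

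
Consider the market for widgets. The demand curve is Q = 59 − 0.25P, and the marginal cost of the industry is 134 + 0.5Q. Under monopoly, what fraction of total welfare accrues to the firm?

PS/TS = 0.68

Inverting demand: P = 236 − 4Q.
Monopoly sets MR = MC: 236 − 8Q = 134 + 0.5Q ⇒ Q = 12, P = 236 − 4·12 = 188.
CS = ½·(236 − 188)·12 = 288.
PS = P·Q − VC(Q) = 188·12 − (134·12 + ½·0.5·12²) = 612.
Share captured = PS/TS = 612/900 = 0.68.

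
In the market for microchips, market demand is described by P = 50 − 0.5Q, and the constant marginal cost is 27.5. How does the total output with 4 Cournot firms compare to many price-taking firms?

With 4 symmetric Cournot firms, each firm's FOC gives 50 − 2.5q = 27.5, so q = 9, Q = 4·9 = 36, and P = 32.
Perfect competition: P = MC = 27.5, so 50 − 0.5Q = 27.5 and Q = 45.

Cournot: Q = 36; Competition: Q = 45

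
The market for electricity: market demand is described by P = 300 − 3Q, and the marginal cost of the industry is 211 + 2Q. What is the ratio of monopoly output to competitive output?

A monopolist chooses Q where MR = MC. MR = 300 − 6Q; setting this equal to 211 + 2Q gives Q = 11.125 and P = 266.625.
Under competition P = MC: 300 − 3Q = 211 + 2Q ⇒ Q = 17.8, P = 246.6.
Ratio Q_m/Q_c = 11.125/17.8 = 0.625.

Q_m/Q_c = 0.625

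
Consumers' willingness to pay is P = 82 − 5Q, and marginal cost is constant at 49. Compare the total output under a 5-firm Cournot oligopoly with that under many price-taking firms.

Cournot: Q = 5.5; Competition: Q = 6.6

With 5 symmetric Cournot firms, each firm's FOC gives 82 − 30q = 49, so q = 1.1, Q = 5·1.1 = 5.5, and P = 54.5.
Perfect competition: P = MC = 49, so 82 − 5Q = 49 and Q = 6.6.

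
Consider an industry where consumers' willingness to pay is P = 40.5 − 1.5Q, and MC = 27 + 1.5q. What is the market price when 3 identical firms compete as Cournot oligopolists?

With 3 symmetric Cournot firms, each firm's FOC gives 40.5 − 6q = 27 + 1.5q, so q = 1.8, Q = 3·1.8 = 5.4, and P = 32.4.

P = 32.4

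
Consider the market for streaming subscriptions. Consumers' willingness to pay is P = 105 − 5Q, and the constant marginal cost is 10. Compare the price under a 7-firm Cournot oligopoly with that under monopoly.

Cournot with 7 identical firms: the symmetric best-response condition is 105 − 40q = 10. Each firm produces q = 2.375, total output Q = 16.625, price P = 21.875.
The monopolist equates marginal revenue to marginal cost: 105 − 10Q = 10, so Q = 9.5. From demand, P = 57.5.

Cournot: P = 21.875; Monopoly: P = 57.5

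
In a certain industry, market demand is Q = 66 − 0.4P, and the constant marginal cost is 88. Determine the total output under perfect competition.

Q = 30.8

Inverting demand: P = 165 − 2.5Q.
Perfect competition: P = MC = 88, so 165 − 2.5Q = 88 and Q = 30.8.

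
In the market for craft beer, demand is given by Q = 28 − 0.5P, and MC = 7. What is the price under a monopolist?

Inverting demand: P = 56 − 2Q.
The monopolist equates marginal revenue to marginal cost: 56 − 4Q = 7, so Q = 12.25. From demand, P = 31.5.

P = 31.5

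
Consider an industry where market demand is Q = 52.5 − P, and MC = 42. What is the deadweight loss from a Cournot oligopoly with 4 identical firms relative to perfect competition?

DWL = 2.205

Inverting demand: P = 52.5 − Q.
Perfect competition: P = MC = 42, so 52.5 − Q = 42 and Q = 10.5.
With 4 symmetric Cournot firms, each firm's FOC gives 52.5 − 5q = 42, so q = 2.1, Q = 4·2.1 = 8.4, and P = 44.1.
DWL is the triangle between Q = 8.4 and Q = 10.5: ½·(10.5 − 8.4)·(44.1 − 42) = 2.205.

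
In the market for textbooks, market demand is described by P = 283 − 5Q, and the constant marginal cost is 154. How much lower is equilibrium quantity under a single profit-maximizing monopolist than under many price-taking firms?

Under competition P = MC = 154, so Q = (283 − 154)/5 = 25.8.
Monopoly sets MR = MC: 283 − 10Q = 154 ⇒ Q = 12.9, P = 283 − 5·12.9 = 218.5.
Change in equilibrium quantity: 12.9 − 25.8 = −12.9.

Q falls by 12.9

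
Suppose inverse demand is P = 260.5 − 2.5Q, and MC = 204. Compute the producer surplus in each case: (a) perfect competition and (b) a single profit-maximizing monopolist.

Competition: PS = 0; Monopoly: PS = 319.225

Competitive firms price at marginal cost: P = 204, giving Q = 22.6.
PS = (204 − 204)·22.6 = 0.
The monopolist equates marginal revenue to marginal cost: 260.5 − 5Q = 204, so Q = 11.3. From demand, P = 232.25.
PS = (232.25 − 204)·11.3 = 319.225.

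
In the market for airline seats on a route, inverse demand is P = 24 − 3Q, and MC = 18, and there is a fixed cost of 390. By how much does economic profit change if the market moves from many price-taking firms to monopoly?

Economic profit rises by 3

Under competition P = MC = 18, so Q = (24 − 18)/3 = 2.
Profit = (18 − 18)·2 − 390 = −390.
A monopolist chooses Q where MR = MC. MR = 24 − 6Q; setting this equal to 18 gives Q = 1 and P = 21.
Profit = (21 − 18)·1 − 390 = −387.
Change in economic profit: −387 − −390 = 3.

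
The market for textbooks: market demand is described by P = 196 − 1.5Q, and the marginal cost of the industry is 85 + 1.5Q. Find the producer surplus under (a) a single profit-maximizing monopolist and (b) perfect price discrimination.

Monopoly: PS = 1369; Perfect PD: PS = 2053.5

The monopolist equates marginal revenue to marginal cost: 196 − 3Q = 85 + 1.5Q, so Q = 74/3. From demand, P = 159.
PS = P·Q − VC(Q) = 159·74/3 − (85·74/3 + ½·1.5·(74/3)²) = 1369.
A perfectly discriminating monopolist sells every unit with P(Q) ≥ MC(Q), so output equals the competitive quantity Q = 37. Each buyer pays their reservation price, so CS = 0 and the firm captures all surplus.
PS = ½·(196 − 85)·37 = 2053.5.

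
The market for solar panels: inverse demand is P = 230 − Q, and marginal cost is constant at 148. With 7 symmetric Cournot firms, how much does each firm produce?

q_i = 10.25

In a 7-firm Cournot equilibrium, symmetry and the first-order condition give q = (230 − 148)/(8) = 10.25. So Q = 71.75 and P = 158.25.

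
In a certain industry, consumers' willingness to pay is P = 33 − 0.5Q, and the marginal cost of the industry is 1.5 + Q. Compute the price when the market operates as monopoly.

P = 25.125

A monopolist chooses Q where MR = MC. MR = 33 − Q; setting this equal to 1.5 + Q gives Q = 15.75 and P = 25.125.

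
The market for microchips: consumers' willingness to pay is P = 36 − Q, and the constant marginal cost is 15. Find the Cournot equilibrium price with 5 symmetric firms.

P = 18.5

In a 5-firm Cournot equilibrium, symmetry and the first-order condition give q = (36 − 15)/(6) = 3.5. So Q = 17.5 and P = 18.5.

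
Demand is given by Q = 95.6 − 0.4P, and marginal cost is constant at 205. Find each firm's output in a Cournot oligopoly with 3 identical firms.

Inverting demand: P = 239 − 2.5Q.
In a 3-firm Cournot equilibrium, symmetry and the first-order condition give q = (239 − 205)/(10) = 3.4. So Q = 10.2 and P = 213.5.

q_i = 3.4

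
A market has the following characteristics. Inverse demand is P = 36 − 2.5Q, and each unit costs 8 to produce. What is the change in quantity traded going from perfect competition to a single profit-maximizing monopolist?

Competitive firms price at marginal cost: P = 8, giving Q = 11.2.
A monopolist chooses Q where MR = MC. MR = 36 − 5Q; setting this equal to 8 gives Q = 5.6 and P = 22.
Change in quantity traded: 5.6 − 11.2 = −5.6.

Q falls by 5.6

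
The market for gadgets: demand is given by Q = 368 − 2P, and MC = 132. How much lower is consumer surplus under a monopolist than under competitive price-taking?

Consumer surplus falls by 2028

Inverting demand: P = 184 − 0.5Q.
Competitive firms price at marginal cost: P = 132, giving Q = 104.
CS = ½·(184 − 132)·104 = 2704.
Monopoly sets MR = MC: 184 − Q = 132 ⇒ Q = 52, P = 184 − 0.5·52 = 158.
CS = ½·(184 − 158)·52 = 676.
Change in consumer surplus: 676 − 2704 = −2028.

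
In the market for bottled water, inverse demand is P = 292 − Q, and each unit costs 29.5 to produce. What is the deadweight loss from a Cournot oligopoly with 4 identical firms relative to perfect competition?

Under competition P = MC = 29.5, so Q = (292 − 29.5)/1 = 262.5.
With 4 symmetric Cournot firms, each firm's FOC gives 292 − 5q = 29.5, so q = 52.5, Q = 4·52.5 = 210, and P = 82.
DWL is the triangle between Q = 210 and Q = 262.5: ½·(262.5 − 210)·(82 − 29.5) = 1378.125.

DWL = 1378.125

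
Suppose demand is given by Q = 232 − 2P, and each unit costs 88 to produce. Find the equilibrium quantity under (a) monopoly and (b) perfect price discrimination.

Monopoly: Q = 28; Perfect PD: Q = 56

Inverting demand: P = 116 − 0.5Q.
A monopolist chooses Q where MR = MC. MR = 116 − Q; setting this equal to 88 gives Q = 28 and P = 102.
With perfect price discrimination, output is the efficient level Q = 56 (where demand meets MC), but every buyer pays their willingness to pay: CS = 0 and PS = total surplus.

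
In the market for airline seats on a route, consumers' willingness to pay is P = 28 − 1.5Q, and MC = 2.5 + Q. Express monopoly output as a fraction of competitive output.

Q_m/Q_c = 0.625

Monopoly sets MR = MC: 28 − 3Q = 2.5 + Q ⇒ Q = 6.375, P = 28 − 1.5·6.375 = 295/16.
Competitive equilibrium sets price equal to marginal cost: 28 − 1.5Q = 2.5 + Q, so Q = 10.2 and P = 12.7.
Ratio Q_m/Q_c = 6.375/10.2 = 0.625.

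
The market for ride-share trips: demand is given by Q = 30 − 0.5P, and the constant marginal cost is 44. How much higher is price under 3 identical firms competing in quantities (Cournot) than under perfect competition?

Inverting demand: P = 60 − 2Q.
Under competition P = MC = 44, so Q = (60 − 44)/2 = 8.
With 3 symmetric Cournot firms, each firm's FOC gives 60 − 8q = 44, so q = 2, Q = 3·2 = 6, and P = 48.
Change in price: 48 − 44 = 4.

Price rises by 4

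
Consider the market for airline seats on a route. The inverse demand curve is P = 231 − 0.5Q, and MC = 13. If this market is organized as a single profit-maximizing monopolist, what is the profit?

A monopolist chooses Q where MR = MC. MR = 231 − Q; setting this equal to 13 gives Q = 218 and P = 122.
Profit = (122 − 13)·218 = 23762.

Profit = 23762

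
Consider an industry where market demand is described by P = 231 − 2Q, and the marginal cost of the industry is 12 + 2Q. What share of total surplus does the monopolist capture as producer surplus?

PS/TS = 0.75

Monopoly sets MR = MC: 231 − 4Q = 12 + 2Q ⇒ Q = 36.5, P = 231 − 2·36.5 = 158.
CS = ½·(231 − 158)·36.5 = 1332.25.
PS = P·Q − VC(Q) = 158·36.5 − (12·36.5 + ½·2·36.5²) = 3996.75.
Share captured = PS/TS = 3996.75/5329 = 0.75.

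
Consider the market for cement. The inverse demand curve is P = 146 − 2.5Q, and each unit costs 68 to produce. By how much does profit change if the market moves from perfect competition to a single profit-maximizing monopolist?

Competitive firms price at marginal cost: P = 68, giving Q = 31.2.
Profit = (68 − 68)·31.2 = 0.
The monopolist equates marginal revenue to marginal cost: 146 − 5Q = 68, so Q = 15.6. From demand, P = 107.
Profit = (107 − 68)·15.6 = 608.4.
Change in profit: 608.4 − 0 = 608.4.

π rises by 608.4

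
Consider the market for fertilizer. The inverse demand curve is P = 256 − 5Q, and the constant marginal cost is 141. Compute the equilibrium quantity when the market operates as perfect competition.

Under competition P = MC = 141, so Q = (256 − 141)/5 = 23.

Q = 23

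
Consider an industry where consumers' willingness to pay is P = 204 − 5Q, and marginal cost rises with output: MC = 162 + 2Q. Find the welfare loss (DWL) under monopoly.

Competitive equilibrium sets price equal to marginal cost: 204 − 5Q = 162 + 2Q, so Q = 6 and P = 174.
Monopoly sets MR = MC: 204 − 10Q = 162 + 2Q ⇒ Q = 3.5, P = 204 − 5·3.5 = 186.5.
CS = ½·(204 − 174)·6 = 90; PS = (174·6 − 162·6 − ½·2·6²) = 36; TS = 126.
CS = ½·(204 − 186.5)·3.5 = 30.625; PS = (186.5·3.5 − 162·3.5 − ½·2·3.5²) = 73.5; TS = 104.125.
DWL = 126 − 104.125 = 21.875.

DWL = 21.875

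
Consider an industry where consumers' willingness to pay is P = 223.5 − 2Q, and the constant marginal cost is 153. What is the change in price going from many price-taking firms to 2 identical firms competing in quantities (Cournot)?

P rises by 23.5

Competitive firms price at marginal cost: P = 153, giving Q = 35.25.
With 2 symmetric Cournot firms, each firm's FOC gives 223.5 − 6q = 153, so q = 11.75, Q = 2·11.75 = 23.5, and P = 176.5.
Change in price: 176.5 − 153 = 23.5.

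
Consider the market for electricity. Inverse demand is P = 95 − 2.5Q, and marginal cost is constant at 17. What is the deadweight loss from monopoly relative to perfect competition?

Competitive firms price at marginal cost: P = 17, giving Q = 31.2.
The monopolist equates marginal revenue to marginal cost: 95 − 5Q = 17, so Q = 15.6. From demand, P = 56.
DWL is the triangle between Q = 15.6 and Q = 31.2: ½·(31.2 − 15.6)·(56 − 17) = 304.2.

DWL = 304.2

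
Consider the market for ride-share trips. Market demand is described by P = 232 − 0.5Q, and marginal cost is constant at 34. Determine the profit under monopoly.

A monopolist chooses Q where MR = MC. MR = 232 − Q; setting this equal to 34 gives Q = 198 and P = 133.
Profit = (133 − 34)·198 = 19602.

Profit = 19602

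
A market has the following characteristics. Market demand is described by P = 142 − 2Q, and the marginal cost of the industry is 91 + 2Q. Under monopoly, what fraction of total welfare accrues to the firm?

A monopolist chooses Q where MR = MC. MR = 142 − 4Q; setting this equal to 91 + 2Q gives Q = 8.5 and P = 125.
CS = ½·(142 − 125)·8.5 = 72.25.
PS = P·Q − VC(Q) = 125·8.5 − (91·8.5 + ½·2·8.5²) = 216.75.
Share captured = PS/TS = 216.75/289 = 0.75.

PS/TS = 0.75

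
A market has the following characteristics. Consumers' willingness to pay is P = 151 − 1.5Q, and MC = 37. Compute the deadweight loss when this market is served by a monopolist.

Competitive firms price at marginal cost: P = 37, giving Q = 76.
Monopoly sets MR = MC: 151 − 3Q = 37 ⇒ Q = 38, P = 151 − 1.5·38 = 94.
DWL is the triangle between Q = 38 and Q = 76: ½·(76 − 38)·(94 − 37) = 1083.

DWL = 1083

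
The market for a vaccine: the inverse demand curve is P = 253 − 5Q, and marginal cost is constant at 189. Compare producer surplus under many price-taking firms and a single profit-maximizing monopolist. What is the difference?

Under competition P = MC = 189, so Q = (253 − 189)/5 = 12.8.
PS = (189 − 189)·12.8 = 0.
The monopolist equates marginal revenue to marginal cost: 253 − 10Q = 189, so Q = 6.4. From demand, P = 221.
PS = (221 − 189)·6.4 = 204.8.
Change in producer surplus: 204.8 − 0 = 204.8.

Producer surplus rises by 204.8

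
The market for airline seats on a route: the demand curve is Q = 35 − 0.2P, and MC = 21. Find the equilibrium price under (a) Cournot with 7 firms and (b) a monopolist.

Inverting demand: P = 175 − 5Q.
With 7 symmetric Cournot firms, each firm's FOC gives 175 − 40q = 21, so q = 3.85, Q = 7·3.85 = 26.95, and P = 40.25.
Monopoly sets MR = MC: 175 − 10Q = 21 ⇒ Q = 15.4, P = 175 − 5·15.4 = 98.

Cournot: P = 40.25; Monopoly: P = 98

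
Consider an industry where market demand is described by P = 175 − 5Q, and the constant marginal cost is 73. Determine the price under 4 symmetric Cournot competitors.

P = 93.4

With 4 symmetric Cournot firms, each firm's FOC gives 175 − 25q = 73, so q = 4.08, Q = 4·4.08 = 16.32, and P = 93.4.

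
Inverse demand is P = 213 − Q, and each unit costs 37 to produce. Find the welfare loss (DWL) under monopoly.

Perfect competition: P = MC = 37, so 213 − Q = 37 and Q = 176.
A monopolist chooses Q where MR = MC. MR = 213 − 2Q; setting this equal to 37 gives Q = 88 and P = 125.
DWL is the triangle between Q = 88 and Q = 176: ½·(176 − 88)·(125 − 37) = 3872.

DWL = 3872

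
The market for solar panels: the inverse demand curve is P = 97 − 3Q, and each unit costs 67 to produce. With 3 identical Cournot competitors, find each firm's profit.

Cournot with 3 identical firms: the symmetric best-response condition is 97 − 12q = 67. Each firm produces q = 2.5, total output Q = 7.5, price P = 74.5.
Each firm's profit = (74.5 − 67)·2.5 = 18.75.

π_i = 18.75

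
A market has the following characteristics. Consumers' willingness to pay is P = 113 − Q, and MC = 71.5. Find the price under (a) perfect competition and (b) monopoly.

Competition: P = 71.5; Monopoly: P = 92.25

Under competition P = MC = 71.5, so Q = (113 − 71.5)/1 = 41.5.
A monopolist chooses Q where MR = MC. MR = 113 − 2Q; setting this equal to 71.5 gives Q = 20.75 and P = 92.25.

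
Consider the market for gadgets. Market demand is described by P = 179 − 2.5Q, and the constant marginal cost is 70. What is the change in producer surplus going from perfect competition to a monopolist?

Competitive firms price at marginal cost: P = 70, giving Q = 43.6.
PS = (70 − 70)·43.6 = 0.
A monopolist chooses Q where MR = MC. MR = 179 − 5Q; setting this equal to 70 gives Q = 21.8 and P = 124.5.
PS = (124.5 − 70)·21.8 = 1188.1.
Change in producer surplus: 1188.1 − 0 = 1188.1.

Producer surplus rises by 1188.1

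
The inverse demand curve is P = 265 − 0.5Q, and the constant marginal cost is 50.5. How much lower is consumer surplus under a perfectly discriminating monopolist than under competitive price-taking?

Consumer surplus falls by 46010.25

Competitive firms price at marginal cost: P = 50.5, giving Q = 429.
CS = ½·(265 − 50.5)·429 = 46010.25.
With perfect price discrimination, output is the efficient level Q = 429 (where demand meets MC), but every buyer pays their willingness to pay: CS = 0 and PS = total surplus.
CS = 0.
Change in consumer surplus: 0 − 46010.25 = −46010.25.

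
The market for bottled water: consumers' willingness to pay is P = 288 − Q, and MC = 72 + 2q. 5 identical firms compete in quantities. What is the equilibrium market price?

Cournot with 5 identical firms: the symmetric best-response condition is 288 − 6q = 72 + 2q. Each firm produces q = 27, total output Q = 135, price P = 153.

P = 153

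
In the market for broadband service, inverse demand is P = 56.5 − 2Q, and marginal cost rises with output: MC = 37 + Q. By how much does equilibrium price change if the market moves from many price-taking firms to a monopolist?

Under competition P = MC: 56.5 − 2Q = 37 + Q ⇒ Q = 6.5, P = 43.5.
A monopolist chooses Q where MR = MC. MR = 56.5 − 4Q; setting this equal to 37 + Q gives Q = 3.9 and P = 48.7.
Change in equilibrium price: 48.7 − 43.5 = 5.2.

P rises by 5.2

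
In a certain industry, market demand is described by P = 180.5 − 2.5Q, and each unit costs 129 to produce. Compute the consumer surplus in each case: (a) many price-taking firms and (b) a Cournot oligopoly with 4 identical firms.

Competitive firms price at marginal cost: P = 129, giving Q = 20.6.
CS = ½·(180.5 − 129)·20.6 = 530.45.
Cournot with 4 identical firms: the symmetric best-response condition is 180.5 − 12.5q = 129. Each firm produces q = 4.12, total output Q = 16.48, price P = 139.3.
CS = ½·(180.5 − 139.3)·16.48 = 339.488.

Competition: CS = 530.45; Cournot: CS = 339.488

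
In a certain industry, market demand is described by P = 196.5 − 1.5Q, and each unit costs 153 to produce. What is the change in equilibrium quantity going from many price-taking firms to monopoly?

Equilibrium quantity falls by 14.5

Perfect competition: P = MC = 153, so 196.5 − 1.5Q = 153 and Q = 29.
Monopoly sets MR = MC: 196.5 − 3Q = 153 ⇒ Q = 14.5, P = 196.5 − 1.5·14.5 = 174.75.
Change in equilibrium quantity: 14.5 − 29 = −14.5.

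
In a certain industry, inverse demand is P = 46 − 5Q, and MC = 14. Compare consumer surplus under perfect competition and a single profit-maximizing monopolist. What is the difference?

Under competition P = MC = 14, so Q = (46 − 14)/5 = 6.4.
CS = ½·(46 − 14)·6.4 = 102.4.
A monopolist chooses Q where MR = MC. MR = 46 − 10Q; setting this equal to 14 gives Q = 3.2 and P = 30.
CS = ½·(46 − 30)·3.2 = 25.6.
Change in consumer surplus: 25.6 − 102.4 = −76.8.

CS falls by 76.8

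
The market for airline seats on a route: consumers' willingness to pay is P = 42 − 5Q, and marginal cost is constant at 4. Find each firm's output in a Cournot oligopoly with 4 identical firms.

In a 4-firm Cournot equilibrium, symmetry and the first-order condition give q = (42 − 4)/(25) = 1.52. So Q = 6.08 and P = 11.6.

q_i = 1.52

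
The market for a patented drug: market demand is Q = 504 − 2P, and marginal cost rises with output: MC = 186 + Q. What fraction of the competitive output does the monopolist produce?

Inverting demand: P = 252 − 0.5Q.
The monopolist equates marginal revenue to marginal cost: 252 − Q = 186 + Q, so Q = 33. From demand, P = 235.5.
Competitive equilibrium sets price equal to marginal cost: 252 − 0.5Q = 186 + Q, so Q = 44 and P = 230.
Ratio Q_m/Q_c = 33/44 = 0.75.

Q_m/Q_c = 0.75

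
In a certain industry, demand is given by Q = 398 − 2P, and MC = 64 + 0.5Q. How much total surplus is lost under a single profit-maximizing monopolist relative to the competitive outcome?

Inverting demand: P = 199 − 0.5Q.
Under competition P = MC: 199 − 0.5Q = 64 + 0.5Q ⇒ Q = 135, P = 131.5.
The monopolist equates marginal revenue to marginal cost: 199 − Q = 64 + 0.5Q, so Q = 90. From demand, P = 154.
CS = ½·(199 − 131.5)·135 = 4556.25; PS = (131.5·135 − 64·135 − ½·0.5·135²) = 4556.25; TS = 9112.5.
CS = ½·(199 − 154)·90 = 2025; PS = (154·90 − 64·90 − ½·0.5·90²) = 6075; TS = 8100.
DWL = 9112.5 − 8100 = 1012.5.

DWL = 1012.5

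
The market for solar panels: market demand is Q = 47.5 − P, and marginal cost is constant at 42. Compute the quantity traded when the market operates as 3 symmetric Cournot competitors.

Inverting demand: P = 47.5 − Q.
In a 3-firm Cournot equilibrium, symmetry and the first-order condition give q = (47.5 − 42)/(4) = 1.375. So Q = 4.125 and P = 43.375.

Q = 4.125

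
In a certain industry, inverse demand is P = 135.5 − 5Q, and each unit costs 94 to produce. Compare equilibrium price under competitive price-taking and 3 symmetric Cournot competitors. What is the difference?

Perfect competition: P = MC = 94, so 135.5 − 5Q = 94 and Q = 8.3.
Cournot with 3 identical firms: the symmetric best-response condition is 135.5 − 20q = 94. Each firm produces q = 2.075, total output Q = 6.225, price P = 104.375.
Change in equilibrium price: 104.375 − 94 = 10.375.

P rises by 10.375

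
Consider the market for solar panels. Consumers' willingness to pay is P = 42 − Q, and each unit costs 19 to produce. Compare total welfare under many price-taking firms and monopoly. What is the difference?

Total welfare falls by 66.125

Under competition P = MC = 19, so Q = (42 − 19)/1 = 23.
CS = ½·(42 − 19)·23 = 264.5; PS = (19 − 19)·23 = 0; TS = 264.5.
A monopolist chooses Q where MR = MC. MR = 42 − 2Q; setting this equal to 19 gives Q = 11.5 and P = 30.5.
CS = ½·(42 − 30.5)·11.5 = 66.125; PS = (30.5 − 19)·11.5 = 132.25; TS = 198.375.
Change in total welfare: 198.375 − 264.5 = −66.125.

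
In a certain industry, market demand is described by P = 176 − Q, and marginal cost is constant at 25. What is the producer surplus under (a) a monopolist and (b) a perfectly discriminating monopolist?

Monopoly: PS = 5700.25; Perfect PD: PS = 11400.5

Monopoly sets MR = MC: 176 − 2Q = 25 ⇒ Q = 75.5, P = 176 − 75.5 = 100.5.
PS = (100.5 − 25)·75.5 = 5700.25.
With perfect price discrimination, output is the efficient level Q = 151 (where demand meets MC), but every buyer pays their willingness to pay: CS = 0 and PS = total surplus.
PS = ½·(176 − 25)·151 = 11400.5.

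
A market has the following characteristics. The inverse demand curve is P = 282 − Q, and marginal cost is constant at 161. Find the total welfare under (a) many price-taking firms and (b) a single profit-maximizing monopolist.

Competition: TS = 7320.5; Monopoly: TS = 5490.375

Perfect competition: P = MC = 161, so 282 − Q = 161 and Q = 121.
CS = ½·(282 − 161)·121 = 7320.5; PS = (161 − 161)·121 = 0; TS = 7320.5.
A monopolist chooses Q where MR = MC. MR = 282 − 2Q; setting this equal to 161 gives Q = 60.5 and P = 221.5.
CS = ½·(282 − 221.5)·60.5 = 1830.125; PS = (221.5 − 161)·60.5 = 3660.25; TS = 5490.375.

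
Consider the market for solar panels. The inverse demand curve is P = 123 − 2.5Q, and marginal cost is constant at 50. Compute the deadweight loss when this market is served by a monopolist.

DWL = 266.45

Competitive firms price at marginal cost: P = 50, giving Q = 29.2.
The monopolist equates marginal revenue to marginal cost: 123 − 5Q = 50, so Q = 14.6. From demand, P = 86.5.
DWL is the triangle between Q = 14.6 and Q = 29.2: ½·(29.2 − 14.6)·(86.5 − 50) = 266.45.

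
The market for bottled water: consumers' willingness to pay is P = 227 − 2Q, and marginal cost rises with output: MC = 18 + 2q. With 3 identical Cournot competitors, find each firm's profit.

π_i = 1310.43

In a 3-firm Cournot equilibrium, symmetry and the first-order condition give q = (227 − 18)/(10) = 20.9. So Q = 62.7 and P = 101.6.
Each firm's profit = 101.6·20.9 − (18·20.9 + ½·2·20.9²) = 1310.43.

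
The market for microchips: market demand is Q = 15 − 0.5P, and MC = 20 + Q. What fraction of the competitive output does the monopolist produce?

Inverting demand: P = 30 − 2Q.
A monopolist chooses Q where MR = MC. MR = 30 − 4Q; setting this equal to 20 + Q gives Q = 2 and P = 26.
Competitive equilibrium sets price equal to marginal cost: 30 − 2Q = 20 + Q, so Q = 10/3 and P = 70/3.
Ratio Q_m/Q_c = 2/(10/3) = 0.6.

Q_m/Q_c = 0.6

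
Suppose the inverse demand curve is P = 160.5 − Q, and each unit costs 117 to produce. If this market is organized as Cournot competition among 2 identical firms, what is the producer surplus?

Cournot with 2 identical firms: the symmetric best-response condition is 160.5 − 3q = 117. Each firm produces q = 14.5, total output Q = 29, price P = 131.5.
PS = (131.5 − 117)·29 = 420.5.

PS = 420.5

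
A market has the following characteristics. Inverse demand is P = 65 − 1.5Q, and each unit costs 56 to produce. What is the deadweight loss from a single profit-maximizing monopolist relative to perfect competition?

Competitive firms price at marginal cost: P = 56, giving Q = 6.
The monopolist equates marginal revenue to marginal cost: 65 − 3Q = 56, so Q = 3. From demand, P = 60.5.
DWL is the triangle between Q = 3 and Q = 6: ½·(6 − 3)·(60.5 − 56) = 6.75.

DWL = 6.75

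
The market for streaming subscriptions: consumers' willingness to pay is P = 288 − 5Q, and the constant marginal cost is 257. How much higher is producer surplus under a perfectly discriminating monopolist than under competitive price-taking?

Under competition P = MC = 257, so Q = (288 − 257)/5 = 6.2.
PS = (257 − 257)·6.2 = 0.
A perfectly discriminating monopolist sells every unit with P(Q) ≥ MC(Q), so output equals the competitive quantity Q = 6.2. Each buyer pays their reservation price, so CS = 0 and the firm captures all surplus.
PS = ½·(288 − 257)·6.2 = 96.1.
Change in producer surplus: 96.1 − 0 = 96.1.

PS rises by 96.1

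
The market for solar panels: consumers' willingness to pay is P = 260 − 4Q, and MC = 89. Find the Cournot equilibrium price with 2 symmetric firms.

P = 146

With 2 symmetric Cournot firms, each firm's FOC gives 260 − 12q = 89, so q = 14.25, Q = 2·14.25 = 28.5, and P = 146.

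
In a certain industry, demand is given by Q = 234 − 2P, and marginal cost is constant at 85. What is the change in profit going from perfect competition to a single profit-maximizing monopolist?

π rises by 512

Inverting demand: P = 117 − 0.5Q.
Under competition P = MC = 85, so Q = (117 − 85)/0.5 = 64.
Profit = (85 − 85)·64 = 0.
The monopolist equates marginal revenue to marginal cost: 117 − Q = 85, so Q = 32. From demand, P = 101.
Profit = (101 − 85)·32 = 512.
Change in profit: 512 − 0 = 512.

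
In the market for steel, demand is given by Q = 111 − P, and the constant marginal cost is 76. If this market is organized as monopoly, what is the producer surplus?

Inverting demand: P = 111 − Q.
The monopolist equates marginal revenue to marginal cost: 111 − 2Q = 76, so Q = 17.5. From demand, P = 93.5.
PS = (93.5 − 76)·17.5 = 306.25.

PS = 306.25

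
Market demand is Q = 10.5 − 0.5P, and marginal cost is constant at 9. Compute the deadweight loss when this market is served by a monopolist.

Inverting demand: P = 21 − 2Q.
Competitive firms price at marginal cost: P = 9, giving Q = 6.
The monopolist equates marginal revenue to marginal cost: 21 − 4Q = 9, so Q = 3. From demand, P = 15.
DWL is the triangle between Q = 3 and Q = 6: ½·(6 − 3)·(15 − 9) = 9.

DWL = 9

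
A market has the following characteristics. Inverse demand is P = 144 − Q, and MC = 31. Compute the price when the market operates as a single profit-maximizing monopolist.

P = 87.5

The monopolist equates marginal revenue to marginal cost: 144 − 2Q = 31, so Q = 56.5. From demand, P = 87.5.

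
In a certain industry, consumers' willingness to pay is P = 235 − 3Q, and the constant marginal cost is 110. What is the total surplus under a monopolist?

The monopolist equates marginal revenue to marginal cost: 235 − 6Q = 110, so Q = 125/6. From demand, P = 172.5.
CS = ½·(235 − 172.5)·125/6 = 15625/24; PS = (172.5 − 110)·125/6 = 15625/12; TS = 1953.125.

TS = 1953.125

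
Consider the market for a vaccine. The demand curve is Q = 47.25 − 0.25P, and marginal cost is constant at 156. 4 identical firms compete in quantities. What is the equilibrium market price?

P = 162.6

Inverting demand: P = 189 − 4Q.
With 4 symmetric Cournot firms, each firm's FOC gives 189 − 20q = 156, so q = 1.65, Q = 4·1.65 = 6.6, and P = 162.6.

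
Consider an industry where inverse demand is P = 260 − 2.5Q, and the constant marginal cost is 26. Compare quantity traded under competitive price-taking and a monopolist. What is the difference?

Q falls by 46.8

Competitive firms price at marginal cost: P = 26, giving Q = 93.6.
A monopolist chooses Q where MR = MC. MR = 260 − 5Q; setting this equal to 26 gives Q = 46.8 and P = 143.
Change in quantity traded: 46.8 − 93.6 = −46.8.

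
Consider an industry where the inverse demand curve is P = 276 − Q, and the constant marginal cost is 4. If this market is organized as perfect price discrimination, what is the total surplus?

Under first-degree price discrimination the firm charges each unit its demand price and produces up to where P = MC, i.e. Q = 272. Consumer surplus is zero; producer surplus equals total surplus.
TS = 36992 (equal to competitive TS).

TS = 36992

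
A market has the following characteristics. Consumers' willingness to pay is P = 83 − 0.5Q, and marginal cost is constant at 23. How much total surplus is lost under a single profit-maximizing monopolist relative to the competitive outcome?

DWL = 900

Competitive firms price at marginal cost: P = 23, giving Q = 120.
A monopolist chooses Q where MR = MC. MR = 83 − Q; setting this equal to 23 gives Q = 60 and P = 53.
DWL is the triangle between Q = 60 and Q = 120: ½·(120 − 60)·(53 − 23) = 900.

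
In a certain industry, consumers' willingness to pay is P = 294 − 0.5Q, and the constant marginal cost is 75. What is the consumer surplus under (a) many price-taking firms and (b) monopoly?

Under competition P = MC = 75, so Q = (294 − 75)/0.5 = 438.
CS = ½·(294 − 75)·438 = 47961.
Monopoly sets MR = MC: 294 − Q = 75 ⇒ Q = 219, P = 294 − 0.5·219 = 184.5.
CS = ½·(294 − 184.5)·219 = 11990.25.

Competition: CS = 47961; Monopoly: CS = 11990.25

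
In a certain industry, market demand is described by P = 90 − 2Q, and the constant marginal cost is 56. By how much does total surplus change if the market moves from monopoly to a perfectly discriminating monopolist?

Total surplus rises by 72.25

Monopoly sets MR = MC: 90 − 4Q = 56 ⇒ Q = 8.5, P = 90 − 2·8.5 = 73.
CS = ½·(90 − 73)·8.5 = 72.25; PS = (73 − 56)·8.5 = 144.5; TS = 216.75.
A perfectly discriminating monopolist sells every unit with P(Q) ≥ MC(Q), so output equals the competitive quantity Q = 17. Each buyer pays their reservation price, so CS = 0 and the firm captures all surplus.
TS = 289 (equal to competitive TS).
Change in total surplus: 289 − 216.75 = 72.25.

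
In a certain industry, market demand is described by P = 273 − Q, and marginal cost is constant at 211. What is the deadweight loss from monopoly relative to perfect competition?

Competitive firms price at marginal cost: P = 211, giving Q = 62.
The monopolist equates marginal revenue to marginal cost: 273 − 2Q = 211, so Q = 31. From demand, P = 242.
DWL is the triangle between Q = 31 and Q = 62: ½·(62 − 31)·(242 − 211) = 480.5.

DWL = 480.5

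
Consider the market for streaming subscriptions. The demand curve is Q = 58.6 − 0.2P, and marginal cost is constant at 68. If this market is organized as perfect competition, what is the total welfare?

TS = 5062.5

Inverting demand: P = 293 − 5Q.
Under competition P = MC = 68, so Q = (293 − 68)/5 = 45.
CS = ½·(293 − 68)·45 = 5062.5; PS = (68 − 68)·45 = 0; TS = 5062.5.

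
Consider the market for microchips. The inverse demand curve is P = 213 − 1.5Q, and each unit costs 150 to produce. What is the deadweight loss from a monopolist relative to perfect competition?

Under competition P = MC = 150, so Q = (213 − 150)/1.5 = 42.
The monopolist equates marginal revenue to marginal cost: 213 − 3Q = 150, so Q = 21. From demand, P = 181.5.
DWL is the triangle between Q = 21 and Q = 42: ½·(42 − 21)·(181.5 − 150) = 330.75.

DWL = 330.75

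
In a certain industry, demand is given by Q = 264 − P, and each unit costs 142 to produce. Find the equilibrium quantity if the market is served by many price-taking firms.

Inverting demand: P = 264 − Q.
Under competition P = MC = 142, so Q = (264 − 142)/1 = 122.

Q = 122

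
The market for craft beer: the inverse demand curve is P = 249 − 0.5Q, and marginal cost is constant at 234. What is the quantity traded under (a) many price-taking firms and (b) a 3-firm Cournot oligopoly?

Competition: Q = 30; Cournot: Q = 22.5

Perfect competition: P = MC = 234, so 249 − 0.5Q = 234 and Q = 30.
In a 3-firm Cournot equilibrium, symmetry and the first-order condition give q = (249 − 234)/(2) = 7.5. So Q = 22.5 and P = 237.75.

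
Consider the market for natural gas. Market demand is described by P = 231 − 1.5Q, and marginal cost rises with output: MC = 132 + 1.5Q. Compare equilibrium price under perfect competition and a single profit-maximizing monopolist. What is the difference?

Under competition P = MC: 231 − 1.5Q = 132 + 1.5Q ⇒ Q = 33, P = 181.5.
A monopolist chooses Q where MR = MC. MR = 231 − 3Q; setting this equal to 132 + 1.5Q gives Q = 22 and P = 198.
Change in equilibrium price: 198 − 181.5 = 16.5.

P rises by 16.5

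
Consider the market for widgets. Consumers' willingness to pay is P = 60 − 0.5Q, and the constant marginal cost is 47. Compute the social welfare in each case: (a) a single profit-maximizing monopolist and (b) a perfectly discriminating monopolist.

A monopolist chooses Q where MR = MC. MR = 60 − Q; setting this equal to 47 gives Q = 13 and P = 53.5.
CS = ½·(60 − 53.5)·13 = 42.25; PS = (53.5 − 47)·13 = 84.5; TS = 126.75.
With perfect price discrimination, output is the efficient level Q = 26 (where demand meets MC), but every buyer pays their willingness to pay: CS = 0 and PS = total surplus.
TS = 169 (equal to competitive TS).

Monopoly: TS = 126.75; Perfect PD: TS = 169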